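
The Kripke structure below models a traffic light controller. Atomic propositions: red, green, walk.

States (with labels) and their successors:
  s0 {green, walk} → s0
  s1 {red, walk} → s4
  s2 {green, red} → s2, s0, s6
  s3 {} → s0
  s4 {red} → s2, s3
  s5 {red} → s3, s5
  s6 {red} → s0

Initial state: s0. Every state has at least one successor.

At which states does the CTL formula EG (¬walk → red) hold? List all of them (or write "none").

States satisfying ¬walk → red: {s0, s1, s2, s4, s5, s6}.
States satisfying EG (¬walk → red): {s0, s1, s2, s4, s5, s6}.

{s0, s1, s2, s4, s5, s6}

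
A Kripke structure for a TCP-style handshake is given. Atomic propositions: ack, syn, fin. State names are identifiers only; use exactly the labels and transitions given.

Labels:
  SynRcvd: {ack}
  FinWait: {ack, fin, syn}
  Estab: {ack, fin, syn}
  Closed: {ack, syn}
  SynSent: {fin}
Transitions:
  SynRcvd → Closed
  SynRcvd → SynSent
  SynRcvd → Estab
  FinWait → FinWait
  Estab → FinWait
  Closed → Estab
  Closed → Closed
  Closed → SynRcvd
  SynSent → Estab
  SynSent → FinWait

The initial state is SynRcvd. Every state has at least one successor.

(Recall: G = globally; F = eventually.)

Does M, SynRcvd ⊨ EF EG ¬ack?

No

States satisfying EG ¬ack: ∅.
States satisfying EF EG ¬ack: ∅.
No suitable path/successor from SynRcvd witnesses the formula.
SynRcvd ∉ Sat(EF EG ¬ack).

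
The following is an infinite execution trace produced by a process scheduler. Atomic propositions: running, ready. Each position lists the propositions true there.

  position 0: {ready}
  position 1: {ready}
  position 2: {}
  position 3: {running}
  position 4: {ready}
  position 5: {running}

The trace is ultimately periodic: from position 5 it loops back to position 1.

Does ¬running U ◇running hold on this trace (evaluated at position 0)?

Walking from position 0: ◇running first holds at position 0, and ¬running holds at every earlier position along the way, so ¬running U ◇running holds.

Satisfied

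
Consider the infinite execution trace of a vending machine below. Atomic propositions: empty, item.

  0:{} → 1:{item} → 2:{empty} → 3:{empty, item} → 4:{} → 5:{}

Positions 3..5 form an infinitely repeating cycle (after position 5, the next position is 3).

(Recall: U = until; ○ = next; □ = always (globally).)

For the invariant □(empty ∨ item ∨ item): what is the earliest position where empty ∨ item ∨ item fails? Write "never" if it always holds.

At position 0 the labels are {}, so empty ∨ item ∨ item is false there. This is the first violation.

0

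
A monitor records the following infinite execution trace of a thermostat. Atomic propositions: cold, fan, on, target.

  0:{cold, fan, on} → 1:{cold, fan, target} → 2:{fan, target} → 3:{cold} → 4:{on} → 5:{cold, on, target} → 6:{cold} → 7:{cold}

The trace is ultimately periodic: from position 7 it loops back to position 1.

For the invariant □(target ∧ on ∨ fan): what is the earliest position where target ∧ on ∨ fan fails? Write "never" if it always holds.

Check target ∧ on ∨ fan at each position in order: 0 ✓, 1 ✓, 2 ✓.
At position 3 the labels are {cold}, so target ∧ on ∨ fan is false there. This is the first violation.

3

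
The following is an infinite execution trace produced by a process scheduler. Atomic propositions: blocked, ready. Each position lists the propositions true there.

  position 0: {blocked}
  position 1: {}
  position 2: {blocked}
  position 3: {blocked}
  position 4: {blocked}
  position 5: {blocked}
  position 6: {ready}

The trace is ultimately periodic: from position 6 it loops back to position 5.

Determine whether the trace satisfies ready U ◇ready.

Walking from position 0: ◇ready first holds at position 0, and ready holds at every earlier position along the way, so ready U ◇ready holds.

Yes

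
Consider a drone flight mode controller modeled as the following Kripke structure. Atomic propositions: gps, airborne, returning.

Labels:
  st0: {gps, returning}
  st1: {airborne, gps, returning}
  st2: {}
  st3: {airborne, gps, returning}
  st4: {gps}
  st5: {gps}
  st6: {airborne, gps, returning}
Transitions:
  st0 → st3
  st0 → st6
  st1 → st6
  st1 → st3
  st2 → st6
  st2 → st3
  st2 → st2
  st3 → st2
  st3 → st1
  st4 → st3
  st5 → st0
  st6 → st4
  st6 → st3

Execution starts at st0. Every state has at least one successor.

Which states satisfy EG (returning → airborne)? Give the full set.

{st1, st2, st3, st4, st6}

States satisfying returning → airborne: {st1, st2, st3, st4, st5, st6}.
States satisfying EG (returning → airborne): {st1, st2, st3, st4, st6}.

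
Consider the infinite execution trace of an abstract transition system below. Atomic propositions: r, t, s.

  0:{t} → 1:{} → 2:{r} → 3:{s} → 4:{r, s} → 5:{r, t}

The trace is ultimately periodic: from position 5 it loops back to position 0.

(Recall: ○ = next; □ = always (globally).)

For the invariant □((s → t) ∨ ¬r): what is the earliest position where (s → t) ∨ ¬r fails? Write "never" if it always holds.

Check (s → t) ∨ ¬r at each position in order: 0 ✓, 1 ✓, 2 ✓, 3 ✓.
At position 4 the labels are {r, s}, so (s → t) ∨ ¬r is false there. This is the first violation.

4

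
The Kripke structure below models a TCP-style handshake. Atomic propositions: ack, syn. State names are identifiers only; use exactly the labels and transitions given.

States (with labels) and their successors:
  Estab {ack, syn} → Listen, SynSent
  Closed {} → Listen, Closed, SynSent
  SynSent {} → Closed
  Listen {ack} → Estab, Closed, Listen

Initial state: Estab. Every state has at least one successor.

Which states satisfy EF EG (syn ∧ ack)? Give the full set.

none

States satisfying EG (syn ∧ ack): ∅.
States satisfying EF EG (syn ∧ ack): ∅.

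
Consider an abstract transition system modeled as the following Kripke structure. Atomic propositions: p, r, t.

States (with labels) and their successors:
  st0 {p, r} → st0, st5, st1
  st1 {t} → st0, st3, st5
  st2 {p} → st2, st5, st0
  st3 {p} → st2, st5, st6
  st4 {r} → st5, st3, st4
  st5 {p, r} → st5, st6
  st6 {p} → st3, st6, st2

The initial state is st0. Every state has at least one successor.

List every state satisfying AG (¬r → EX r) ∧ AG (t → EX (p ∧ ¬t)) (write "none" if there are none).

none

States satisfying ¬r → EX r: {st0, st1, st2, st3, st4, st5}.
States satisfying AG (¬r → EX r): ∅.
States satisfying t → EX (p ∧ ¬t): {st0, st1, st2, st3, st4, st5, st6}.
States satisfying AG (t → EX (p ∧ ¬t)): {st0, st1, st2, st3, st4, st5, st6}.
States satisfying AG (¬r → EX r) ∧ AG (t → EX (p ∧ ¬t)): ∅.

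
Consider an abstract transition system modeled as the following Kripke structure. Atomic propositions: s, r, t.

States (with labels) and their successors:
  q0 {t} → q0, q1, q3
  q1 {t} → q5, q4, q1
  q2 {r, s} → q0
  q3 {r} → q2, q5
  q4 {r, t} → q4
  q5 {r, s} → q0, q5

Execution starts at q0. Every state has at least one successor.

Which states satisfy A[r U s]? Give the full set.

States satisfying r: {q2, q3, q4, q5}.
States satisfying s: {q2, q5}.
States satisfying A[r U s]: {q2, q3, q5}.

{q2, q3, q5}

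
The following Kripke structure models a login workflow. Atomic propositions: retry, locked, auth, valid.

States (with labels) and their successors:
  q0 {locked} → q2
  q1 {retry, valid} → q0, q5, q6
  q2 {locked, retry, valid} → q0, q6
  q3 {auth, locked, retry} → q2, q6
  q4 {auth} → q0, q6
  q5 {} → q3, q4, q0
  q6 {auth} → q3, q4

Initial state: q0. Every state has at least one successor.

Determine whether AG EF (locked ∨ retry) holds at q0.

States satisfying EF (locked ∨ retry): {q0, q1, q2, q3, q4, q5, q6}.
States satisfying AG EF (locked ∨ retry): {q0, q1, q2, q3, q4, q5, q6}.
Every state reachable from q0 satisfies EF (locked ∨ retry).
q0 ∈ Sat(AG EF (locked ∨ retry)).

Yes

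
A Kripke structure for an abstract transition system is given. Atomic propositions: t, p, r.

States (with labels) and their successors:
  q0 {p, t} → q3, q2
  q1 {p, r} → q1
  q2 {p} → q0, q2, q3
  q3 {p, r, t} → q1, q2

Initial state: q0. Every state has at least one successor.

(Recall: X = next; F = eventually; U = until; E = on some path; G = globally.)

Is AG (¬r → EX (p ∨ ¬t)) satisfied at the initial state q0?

States satisfying ¬r → EX (p ∨ ¬t): {q0, q1, q2, q3}.
States satisfying AG (¬r → EX (p ∨ ¬t)): {q0, q1, q2, q3}.
Every state reachable from q0 satisfies ¬r → EX (p ∨ ¬t).
q0 ∈ Sat(AG (¬r → EX (p ∨ ¬t))).

Yes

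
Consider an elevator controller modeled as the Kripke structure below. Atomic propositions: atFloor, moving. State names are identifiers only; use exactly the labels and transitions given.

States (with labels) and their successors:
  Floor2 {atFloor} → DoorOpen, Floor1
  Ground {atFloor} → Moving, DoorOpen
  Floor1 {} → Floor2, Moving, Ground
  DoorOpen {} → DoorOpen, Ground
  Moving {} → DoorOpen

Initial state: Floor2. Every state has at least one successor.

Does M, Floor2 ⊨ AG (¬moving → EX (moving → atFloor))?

States satisfying ¬moving → EX (moving → atFloor): {Floor2, Ground, Floor1, DoorOpen, Moving}.
States satisfying AG (¬moving → EX (moving → atFloor)): {Floor2, Ground, Floor1, DoorOpen, Moving}.
Every state reachable from Floor2 satisfies ¬moving → EX (moving → atFloor).
Floor2 ∈ Sat(AG (¬moving → EX (moving → atFloor))).

Satisfied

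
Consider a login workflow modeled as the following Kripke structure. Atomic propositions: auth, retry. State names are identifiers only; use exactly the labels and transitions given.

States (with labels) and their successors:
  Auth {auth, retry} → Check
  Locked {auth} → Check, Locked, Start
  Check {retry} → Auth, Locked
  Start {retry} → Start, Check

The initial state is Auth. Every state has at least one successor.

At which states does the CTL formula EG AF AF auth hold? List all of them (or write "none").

{Auth, Locked, Check}

States satisfying AF AF auth: {Auth, Locked, Check}.
States satisfying EG AF AF auth: {Auth, Locked, Check}.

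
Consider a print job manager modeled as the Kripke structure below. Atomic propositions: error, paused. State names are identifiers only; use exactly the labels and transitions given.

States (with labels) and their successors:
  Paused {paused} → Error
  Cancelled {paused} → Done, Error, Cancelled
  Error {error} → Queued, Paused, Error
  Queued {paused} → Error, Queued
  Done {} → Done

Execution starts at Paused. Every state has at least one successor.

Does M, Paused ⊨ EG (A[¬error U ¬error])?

Does not hold

States satisfying A[¬error U ¬error]: {Paused, Cancelled, Queued, Done}.
States satisfying EG (A[¬error U ¬error]): {Cancelled, Queued, Done}.
No suitable path/successor from Paused witnesses the formula.
Paused ∉ Sat(EG (A[¬error U ¬error])).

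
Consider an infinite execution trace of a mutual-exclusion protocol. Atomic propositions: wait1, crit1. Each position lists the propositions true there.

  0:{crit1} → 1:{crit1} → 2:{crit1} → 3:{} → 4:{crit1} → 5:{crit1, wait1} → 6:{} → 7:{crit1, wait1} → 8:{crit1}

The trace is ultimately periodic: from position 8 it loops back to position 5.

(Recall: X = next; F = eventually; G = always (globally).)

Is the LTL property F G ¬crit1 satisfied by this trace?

No

G ¬crit1 is false at every position 0..8, so it never becomes true and F G ¬crit1 fails.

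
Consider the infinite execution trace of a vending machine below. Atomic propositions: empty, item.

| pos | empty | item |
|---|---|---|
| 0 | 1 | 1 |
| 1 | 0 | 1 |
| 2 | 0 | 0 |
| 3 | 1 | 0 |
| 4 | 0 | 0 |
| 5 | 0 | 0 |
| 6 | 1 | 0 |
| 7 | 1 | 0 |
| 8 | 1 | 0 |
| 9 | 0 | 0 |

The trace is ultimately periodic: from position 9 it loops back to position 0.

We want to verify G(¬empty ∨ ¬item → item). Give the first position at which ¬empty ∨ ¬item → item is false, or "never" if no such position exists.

Check ¬empty ∨ ¬item → item at each position in order: 0 ✓, 1 ✓.
At position 2 the labels are {}, so ¬empty ∨ ¬item → item is false there. This is the first violation.

2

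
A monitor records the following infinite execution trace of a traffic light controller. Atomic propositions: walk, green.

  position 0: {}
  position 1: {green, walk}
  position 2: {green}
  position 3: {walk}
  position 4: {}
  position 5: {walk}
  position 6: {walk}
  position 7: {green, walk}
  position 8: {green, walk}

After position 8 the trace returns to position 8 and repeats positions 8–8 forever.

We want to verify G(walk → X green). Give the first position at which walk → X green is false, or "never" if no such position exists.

3

Check walk → X green at each position in order: 0 ✓, 1 ✓, 2 ✓.
At position 3 the labels are {walk} and the next position 4 has {}, so walk → X green is false there. This is the first violation.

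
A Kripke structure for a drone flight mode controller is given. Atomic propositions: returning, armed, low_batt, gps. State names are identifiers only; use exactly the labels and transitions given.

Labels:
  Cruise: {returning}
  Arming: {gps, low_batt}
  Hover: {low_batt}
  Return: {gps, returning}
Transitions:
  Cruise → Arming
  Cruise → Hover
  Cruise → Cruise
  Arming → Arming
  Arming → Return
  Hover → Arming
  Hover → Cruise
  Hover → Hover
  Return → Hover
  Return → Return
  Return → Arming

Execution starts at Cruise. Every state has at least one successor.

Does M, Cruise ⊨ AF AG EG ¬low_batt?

No

States satisfying AG EG ¬low_batt: ∅.
States satisfying AF AG EG ¬low_batt: ∅.
There is a path from Cruise along which AG EG ¬low_batt never holds.
Cruise ∉ Sat(AF AG EG ¬low_batt).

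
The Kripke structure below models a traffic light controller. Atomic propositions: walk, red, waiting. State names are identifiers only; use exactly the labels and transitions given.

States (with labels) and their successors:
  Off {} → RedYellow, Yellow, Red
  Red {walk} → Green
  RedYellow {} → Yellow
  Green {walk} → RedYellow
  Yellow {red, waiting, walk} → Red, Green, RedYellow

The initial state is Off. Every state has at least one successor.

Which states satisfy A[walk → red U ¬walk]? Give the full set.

States satisfying walk → red: {Off, RedYellow, Yellow}.
States satisfying ¬walk: {Off, RedYellow}.
States satisfying A[walk → red U ¬walk]: {Off, RedYellow}.

{Off, RedYellow}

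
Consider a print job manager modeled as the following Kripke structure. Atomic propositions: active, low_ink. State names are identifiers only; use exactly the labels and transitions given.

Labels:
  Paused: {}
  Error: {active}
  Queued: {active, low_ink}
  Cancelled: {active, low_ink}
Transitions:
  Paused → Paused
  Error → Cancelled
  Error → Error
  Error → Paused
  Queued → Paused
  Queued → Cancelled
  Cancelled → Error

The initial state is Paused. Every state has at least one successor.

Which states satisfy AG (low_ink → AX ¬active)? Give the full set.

{Paused}

States satisfying low_ink → AX ¬active: {Paused, Error}.
States satisfying AG (low_ink → AX ¬active): {Paused}.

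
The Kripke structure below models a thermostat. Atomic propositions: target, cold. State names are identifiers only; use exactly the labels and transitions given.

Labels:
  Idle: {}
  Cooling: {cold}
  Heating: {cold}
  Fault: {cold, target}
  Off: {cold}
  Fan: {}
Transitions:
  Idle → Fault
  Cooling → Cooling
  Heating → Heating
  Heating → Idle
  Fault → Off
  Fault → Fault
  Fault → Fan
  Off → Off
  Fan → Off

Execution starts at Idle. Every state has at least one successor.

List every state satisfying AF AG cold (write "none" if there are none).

{Cooling, Off, Fan}

States satisfying AG cold: {Cooling, Off}.
States satisfying AF AG cold: {Cooling, Off, Fan}.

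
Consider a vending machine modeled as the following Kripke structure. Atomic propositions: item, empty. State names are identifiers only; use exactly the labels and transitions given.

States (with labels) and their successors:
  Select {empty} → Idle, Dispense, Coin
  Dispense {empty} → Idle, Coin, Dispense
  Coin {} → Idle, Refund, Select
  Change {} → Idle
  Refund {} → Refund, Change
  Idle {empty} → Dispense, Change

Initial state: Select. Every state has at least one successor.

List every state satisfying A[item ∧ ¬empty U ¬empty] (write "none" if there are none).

States satisfying item ∧ ¬empty: ∅.
States satisfying ¬empty: {Coin, Change, Refund}.
States satisfying A[item ∧ ¬empty U ¬empty]: {Coin, Change, Refund}.

{Coin, Change, Refund}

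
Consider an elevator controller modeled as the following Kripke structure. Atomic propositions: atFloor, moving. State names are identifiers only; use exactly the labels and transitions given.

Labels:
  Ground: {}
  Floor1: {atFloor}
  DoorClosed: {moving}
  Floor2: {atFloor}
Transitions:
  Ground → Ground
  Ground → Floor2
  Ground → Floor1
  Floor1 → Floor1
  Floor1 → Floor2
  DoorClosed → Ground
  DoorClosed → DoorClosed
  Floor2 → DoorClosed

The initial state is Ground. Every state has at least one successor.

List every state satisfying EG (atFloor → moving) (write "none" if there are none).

States satisfying atFloor → moving: {Ground, DoorClosed}.
States satisfying EG (atFloor → moving): {Ground, DoorClosed}.

{Ground, DoorClosed}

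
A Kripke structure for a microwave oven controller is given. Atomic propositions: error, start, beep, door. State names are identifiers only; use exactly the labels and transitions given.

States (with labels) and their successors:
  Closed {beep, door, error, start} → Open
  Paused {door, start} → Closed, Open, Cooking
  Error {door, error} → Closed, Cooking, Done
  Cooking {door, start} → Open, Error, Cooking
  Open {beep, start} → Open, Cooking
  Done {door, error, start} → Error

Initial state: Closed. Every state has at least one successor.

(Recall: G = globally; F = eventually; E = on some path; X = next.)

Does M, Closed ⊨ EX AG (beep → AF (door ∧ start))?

States satisfying AG (beep → AF (door ∧ start)): ∅.
States satisfying EX AG (beep → AF (door ∧ start)): ∅.
No suitable path/successor from Closed witnesses the formula.
Closed ∉ Sat(EX AG (beep → AF (door ∧ start))).

Violated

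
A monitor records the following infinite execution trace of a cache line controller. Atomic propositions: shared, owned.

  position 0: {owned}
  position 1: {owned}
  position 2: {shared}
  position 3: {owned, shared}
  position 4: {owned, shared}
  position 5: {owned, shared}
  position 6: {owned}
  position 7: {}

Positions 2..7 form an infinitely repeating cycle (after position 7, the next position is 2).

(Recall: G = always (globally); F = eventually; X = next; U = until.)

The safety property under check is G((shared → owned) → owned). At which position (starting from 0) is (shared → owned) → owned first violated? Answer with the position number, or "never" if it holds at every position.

Check (shared → owned) → owned at each position in order: 0 ✓, 1 ✓, 2 ✓, 3 ✓, 4 ✓, 5 ✓, 6 ✓.
At position 7 the labels are {}, so (shared → owned) → owned is false there. This is the first violation.

7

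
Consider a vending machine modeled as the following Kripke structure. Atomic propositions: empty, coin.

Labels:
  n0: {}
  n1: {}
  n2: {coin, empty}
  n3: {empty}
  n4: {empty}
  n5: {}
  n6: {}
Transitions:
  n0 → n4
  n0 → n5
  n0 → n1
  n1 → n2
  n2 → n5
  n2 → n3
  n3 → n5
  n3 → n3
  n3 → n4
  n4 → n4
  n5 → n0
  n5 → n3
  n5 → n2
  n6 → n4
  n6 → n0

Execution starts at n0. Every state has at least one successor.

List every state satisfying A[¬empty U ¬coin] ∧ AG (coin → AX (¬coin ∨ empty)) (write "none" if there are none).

States satisfying ¬empty: {n0, n1, n5, n6}.
States satisfying ¬coin: {n0, n1, n3, n4, n5, n6}.
States satisfying A[¬empty U ¬coin]: {n0, n1, n3, n4, n5, n6}.
States satisfying coin → AX (¬coin ∨ empty): {n0, n1, n2, n3, n4, n5, n6}.
States satisfying AG (coin → AX (¬coin ∨ empty)): {n0, n1, n2, n3, n4, n5, n6}.
States satisfying A[¬empty U ¬coin] ∧ AG (coin → AX (¬coin ∨ empty)): {n0, n1, n3, n4, n5, n6}.

{n0, n1, n3, n4, n5, n6}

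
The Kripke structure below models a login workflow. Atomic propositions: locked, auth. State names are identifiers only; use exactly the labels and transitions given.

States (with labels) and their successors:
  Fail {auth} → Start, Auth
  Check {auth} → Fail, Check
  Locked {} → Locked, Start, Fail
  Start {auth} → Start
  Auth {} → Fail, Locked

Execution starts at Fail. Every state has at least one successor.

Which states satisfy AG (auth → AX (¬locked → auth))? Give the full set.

States satisfying auth → AX (¬locked → auth): {Check, Locked, Start, Auth}.
States satisfying AG (auth → AX (¬locked → auth)): {Start}.

{Start}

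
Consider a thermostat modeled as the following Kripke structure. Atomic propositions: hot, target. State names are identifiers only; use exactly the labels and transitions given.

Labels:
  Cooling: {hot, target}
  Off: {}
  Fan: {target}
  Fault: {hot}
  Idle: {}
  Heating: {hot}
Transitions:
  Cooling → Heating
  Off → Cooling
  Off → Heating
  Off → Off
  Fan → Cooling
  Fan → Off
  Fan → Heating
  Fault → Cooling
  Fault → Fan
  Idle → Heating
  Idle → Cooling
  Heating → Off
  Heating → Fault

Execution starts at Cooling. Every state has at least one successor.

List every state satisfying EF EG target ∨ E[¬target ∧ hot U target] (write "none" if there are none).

{Cooling, Fan, Fault, Heating}

States satisfying EG target: ∅.
States satisfying EF EG target: ∅.
States satisfying ¬target ∧ hot: {Fault, Heating}.
States satisfying target: {Cooling, Fan}.
States satisfying E[¬target ∧ hot U target]: {Cooling, Fan, Fault, Heating}.
States satisfying EF EG target ∨ E[¬target ∧ hot U target]: {Cooling, Fan, Fault, Heating}.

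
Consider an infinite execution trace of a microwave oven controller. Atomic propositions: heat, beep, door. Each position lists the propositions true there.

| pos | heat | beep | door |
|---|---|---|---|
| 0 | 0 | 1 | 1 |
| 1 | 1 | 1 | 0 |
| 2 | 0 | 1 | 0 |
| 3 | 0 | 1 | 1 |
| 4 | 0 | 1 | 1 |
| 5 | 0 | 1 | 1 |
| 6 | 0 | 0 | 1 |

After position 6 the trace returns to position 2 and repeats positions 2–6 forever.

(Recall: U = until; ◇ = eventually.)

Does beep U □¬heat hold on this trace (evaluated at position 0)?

Walking from position 0: □¬heat first holds at position 2, and beep holds at every earlier position along the way, so beep U □¬heat holds.

Satisfied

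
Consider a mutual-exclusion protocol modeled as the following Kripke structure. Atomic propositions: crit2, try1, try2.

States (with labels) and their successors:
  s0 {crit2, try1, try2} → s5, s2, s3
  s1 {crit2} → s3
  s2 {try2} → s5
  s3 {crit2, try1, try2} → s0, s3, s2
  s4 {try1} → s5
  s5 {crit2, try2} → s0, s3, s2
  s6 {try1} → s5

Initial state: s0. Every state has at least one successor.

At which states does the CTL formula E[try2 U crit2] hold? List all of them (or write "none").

{s0, s1, s2, s3, s5}

States satisfying try2: {s0, s2, s3, s5}.
States satisfying crit2: {s0, s1, s3, s5}.
States satisfying E[try2 U crit2]: {s0, s1, s2, s3, s5}.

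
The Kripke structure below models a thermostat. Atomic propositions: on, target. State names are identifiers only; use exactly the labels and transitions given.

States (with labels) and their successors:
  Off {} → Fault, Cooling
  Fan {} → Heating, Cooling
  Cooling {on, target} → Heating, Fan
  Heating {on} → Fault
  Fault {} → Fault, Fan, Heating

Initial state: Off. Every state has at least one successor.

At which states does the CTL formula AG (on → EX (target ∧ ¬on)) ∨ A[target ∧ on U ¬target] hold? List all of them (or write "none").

{Off, Fan, Cooling, Heating, Fault}

States satisfying on → EX (target ∧ ¬on): {Off, Fan, Fault}.
States satisfying AG (on → EX (target ∧ ¬on)): ∅.
States satisfying target ∧ on: {Cooling}.
States satisfying ¬target: {Off, Fan, Heating, Fault}.
States satisfying A[target ∧ on U ¬target]: {Off, Fan, Cooling, Heating, Fault}.
States satisfying AG (on → EX (target ∧ ¬on)) ∨ A[target ∧ on U ¬target]: {Off, Fan, Cooling, Heating, Fault}.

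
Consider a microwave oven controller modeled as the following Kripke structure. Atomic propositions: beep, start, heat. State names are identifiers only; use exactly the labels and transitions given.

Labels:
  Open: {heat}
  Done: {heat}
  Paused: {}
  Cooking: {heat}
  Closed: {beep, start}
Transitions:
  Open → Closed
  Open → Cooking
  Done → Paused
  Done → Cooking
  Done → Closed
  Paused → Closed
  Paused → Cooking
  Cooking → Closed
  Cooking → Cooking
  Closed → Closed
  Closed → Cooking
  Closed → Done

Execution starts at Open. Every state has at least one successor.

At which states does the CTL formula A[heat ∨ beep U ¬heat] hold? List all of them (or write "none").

{Paused, Closed}

States satisfying heat ∨ beep: {Open, Done, Cooking, Closed}.
States satisfying ¬heat: {Paused, Closed}.
States satisfying A[heat ∨ beep U ¬heat]: {Paused, Closed}.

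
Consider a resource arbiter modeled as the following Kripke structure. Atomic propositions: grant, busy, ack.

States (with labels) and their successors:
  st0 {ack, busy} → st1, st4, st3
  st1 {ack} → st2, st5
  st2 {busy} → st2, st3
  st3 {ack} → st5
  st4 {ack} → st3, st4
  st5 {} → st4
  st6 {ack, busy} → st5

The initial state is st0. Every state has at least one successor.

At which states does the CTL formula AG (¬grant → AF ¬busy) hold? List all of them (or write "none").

{st3, st4, st5, st6}

States satisfying ¬grant → AF ¬busy: {st0, st1, st3, st4, st5, st6}.
States satisfying AG (¬grant → AF ¬busy): {st3, st4, st5, st6}.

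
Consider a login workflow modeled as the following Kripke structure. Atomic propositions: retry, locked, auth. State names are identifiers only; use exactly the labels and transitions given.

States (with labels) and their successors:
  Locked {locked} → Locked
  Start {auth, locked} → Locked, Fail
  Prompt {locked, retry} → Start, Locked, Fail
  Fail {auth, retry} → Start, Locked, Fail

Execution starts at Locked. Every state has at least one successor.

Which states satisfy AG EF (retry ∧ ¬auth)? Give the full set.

none

States satisfying EF (retry ∧ ¬auth): {Prompt}.
States satisfying AG EF (retry ∧ ¬auth): ∅.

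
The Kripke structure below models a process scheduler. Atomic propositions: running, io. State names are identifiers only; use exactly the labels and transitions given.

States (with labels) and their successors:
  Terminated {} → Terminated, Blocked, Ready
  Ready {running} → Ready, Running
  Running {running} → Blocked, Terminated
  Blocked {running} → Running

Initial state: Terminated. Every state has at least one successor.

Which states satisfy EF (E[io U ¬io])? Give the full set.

States satisfying E[io U ¬io]: {Terminated, Ready, Running, Blocked}.
States satisfying EF (E[io U ¬io]): {Terminated, Ready, Running, Blocked}.

{Terminated, Ready, Running, Blocked}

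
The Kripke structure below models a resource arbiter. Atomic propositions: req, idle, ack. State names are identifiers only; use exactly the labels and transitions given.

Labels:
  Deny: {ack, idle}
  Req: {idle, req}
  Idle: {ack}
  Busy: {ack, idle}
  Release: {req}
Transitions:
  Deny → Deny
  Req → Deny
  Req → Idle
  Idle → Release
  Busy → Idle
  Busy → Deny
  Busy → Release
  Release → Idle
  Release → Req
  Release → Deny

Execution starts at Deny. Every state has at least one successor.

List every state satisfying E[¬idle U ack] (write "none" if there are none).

States satisfying ¬idle: {Idle, Release}.
States satisfying ack: {Deny, Idle, Busy}.
States satisfying E[¬idle U ack]: {Deny, Idle, Busy, Release}.

{Deny, Idle, Busy, Release}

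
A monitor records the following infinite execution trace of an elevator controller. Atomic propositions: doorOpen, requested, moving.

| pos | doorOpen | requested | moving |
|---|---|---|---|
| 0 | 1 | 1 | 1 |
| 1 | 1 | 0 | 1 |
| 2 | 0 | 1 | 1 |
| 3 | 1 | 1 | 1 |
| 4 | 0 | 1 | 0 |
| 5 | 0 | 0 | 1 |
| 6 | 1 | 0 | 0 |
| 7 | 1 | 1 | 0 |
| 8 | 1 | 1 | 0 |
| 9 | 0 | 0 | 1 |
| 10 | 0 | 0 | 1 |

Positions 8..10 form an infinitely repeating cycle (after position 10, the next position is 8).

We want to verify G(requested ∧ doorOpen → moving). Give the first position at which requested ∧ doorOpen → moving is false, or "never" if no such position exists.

7

Check requested ∧ doorOpen → moving at each position in order: 0 ✓, 1 ✓, 2 ✓, 3 ✓, 4 ✓, 5 ✓, 6 ✓.
At position 7 the labels are {doorOpen, requested}, so requested ∧ doorOpen → moving is false there. This is the first violation.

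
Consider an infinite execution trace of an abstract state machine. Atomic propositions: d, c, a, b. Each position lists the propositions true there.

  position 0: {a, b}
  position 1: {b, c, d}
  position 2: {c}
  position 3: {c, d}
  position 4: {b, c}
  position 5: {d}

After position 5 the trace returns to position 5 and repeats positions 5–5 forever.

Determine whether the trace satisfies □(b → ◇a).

b → ◇a must hold at every position from 0 onward. It fails at position 1, so □(b → ◇a) is false.
Positions where b holds: 0, 1, 4.
Check ◇a at each: 0→ok, 1→fails, 4→fails.

No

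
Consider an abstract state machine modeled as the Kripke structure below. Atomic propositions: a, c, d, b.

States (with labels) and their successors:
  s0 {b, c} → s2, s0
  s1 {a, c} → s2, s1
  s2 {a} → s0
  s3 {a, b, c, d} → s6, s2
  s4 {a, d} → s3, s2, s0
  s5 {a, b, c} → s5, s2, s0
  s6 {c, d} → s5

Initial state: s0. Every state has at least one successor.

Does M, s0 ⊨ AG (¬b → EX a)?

Does not hold

States satisfying ¬b → EX a: {s0, s1, s3, s4, s5, s6}.
States satisfying AG (¬b → EX a): ∅.
s2 is reachable from s0 and violates ¬b → EX a, so AG fails at s0.
s0 ∉ Sat(AG (¬b → EX a)).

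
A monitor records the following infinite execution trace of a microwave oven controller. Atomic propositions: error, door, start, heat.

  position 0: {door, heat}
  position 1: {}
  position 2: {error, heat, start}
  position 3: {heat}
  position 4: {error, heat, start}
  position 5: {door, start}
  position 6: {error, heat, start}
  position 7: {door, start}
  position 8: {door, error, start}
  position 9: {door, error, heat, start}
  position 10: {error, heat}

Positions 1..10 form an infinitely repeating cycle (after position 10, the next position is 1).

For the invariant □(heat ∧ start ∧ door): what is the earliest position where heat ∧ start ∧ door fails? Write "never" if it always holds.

0

At position 0 the labels are {door, heat}, so heat ∧ start ∧ door is false there. This is the first violation.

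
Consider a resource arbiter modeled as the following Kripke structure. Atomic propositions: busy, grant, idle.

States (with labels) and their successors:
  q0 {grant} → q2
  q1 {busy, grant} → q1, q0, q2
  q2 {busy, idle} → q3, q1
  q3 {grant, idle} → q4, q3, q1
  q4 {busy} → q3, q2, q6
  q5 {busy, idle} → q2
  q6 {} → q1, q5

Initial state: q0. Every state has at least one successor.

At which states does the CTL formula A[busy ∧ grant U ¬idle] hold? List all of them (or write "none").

{q0, q1, q4, q6}

States satisfying busy ∧ grant: {q1}.
States satisfying ¬idle: {q0, q1, q4, q6}.
States satisfying A[busy ∧ grant U ¬idle]: {q0, q1, q4, q6}.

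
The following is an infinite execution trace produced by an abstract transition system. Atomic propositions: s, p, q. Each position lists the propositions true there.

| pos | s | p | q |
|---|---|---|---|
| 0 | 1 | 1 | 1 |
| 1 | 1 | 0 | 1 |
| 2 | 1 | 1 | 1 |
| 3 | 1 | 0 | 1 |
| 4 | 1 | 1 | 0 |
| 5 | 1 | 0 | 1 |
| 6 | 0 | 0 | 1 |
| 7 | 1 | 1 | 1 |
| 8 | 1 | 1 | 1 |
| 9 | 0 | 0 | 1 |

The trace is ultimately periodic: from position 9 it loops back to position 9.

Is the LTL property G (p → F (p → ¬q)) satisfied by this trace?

Holds

p → F (p → ¬q) holds at every position 0..9, and those are all positions ever visited, so G (p → F (p → ¬q)) holds.
Positions where p holds: 0, 2, 4, 7, 8.
Check F (p → ¬q) at each: 0→ok, 2→ok, 4→ok, 7→ok, 8→ok.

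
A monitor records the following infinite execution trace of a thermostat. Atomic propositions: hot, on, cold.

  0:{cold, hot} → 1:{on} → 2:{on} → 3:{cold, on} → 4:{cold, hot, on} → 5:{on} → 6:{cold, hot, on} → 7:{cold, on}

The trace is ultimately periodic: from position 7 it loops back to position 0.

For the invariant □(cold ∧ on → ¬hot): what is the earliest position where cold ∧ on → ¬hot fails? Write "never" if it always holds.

Check cold ∧ on → ¬hot at each position in order: 0 ✓, 1 ✓, 2 ✓, 3 ✓.
At position 4 the labels are {cold, hot, on}, so cold ∧ on → ¬hot is false there. This is the first violation.

4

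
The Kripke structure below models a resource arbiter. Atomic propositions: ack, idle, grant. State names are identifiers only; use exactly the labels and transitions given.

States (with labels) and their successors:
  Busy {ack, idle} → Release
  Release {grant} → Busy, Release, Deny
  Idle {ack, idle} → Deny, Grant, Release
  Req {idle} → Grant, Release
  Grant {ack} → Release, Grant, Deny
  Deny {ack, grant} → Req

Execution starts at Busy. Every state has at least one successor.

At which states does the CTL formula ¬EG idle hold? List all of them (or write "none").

{Busy, Release, Idle, Req, Grant, Deny}

States satisfying idle: {Busy, Idle, Req}.
States satisfying EG idle: ∅.
States satisfying ¬EG idle: {Busy, Release, Idle, Req, Grant, Deny}.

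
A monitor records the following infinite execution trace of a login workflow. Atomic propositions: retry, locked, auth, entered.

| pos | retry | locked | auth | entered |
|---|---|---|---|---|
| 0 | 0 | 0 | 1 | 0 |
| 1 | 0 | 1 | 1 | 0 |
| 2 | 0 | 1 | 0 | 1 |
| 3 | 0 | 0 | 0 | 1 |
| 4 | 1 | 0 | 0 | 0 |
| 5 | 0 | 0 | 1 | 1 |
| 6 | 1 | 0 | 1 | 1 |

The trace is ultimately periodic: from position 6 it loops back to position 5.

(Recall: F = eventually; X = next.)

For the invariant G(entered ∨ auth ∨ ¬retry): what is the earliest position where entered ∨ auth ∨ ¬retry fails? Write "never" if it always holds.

4

Check entered ∨ auth ∨ ¬retry at each position in order: 0 ✓, 1 ✓, 2 ✓, 3 ✓.
At position 4 the labels are {retry}, so entered ∨ auth ∨ ¬retry is false there. This is the first violation.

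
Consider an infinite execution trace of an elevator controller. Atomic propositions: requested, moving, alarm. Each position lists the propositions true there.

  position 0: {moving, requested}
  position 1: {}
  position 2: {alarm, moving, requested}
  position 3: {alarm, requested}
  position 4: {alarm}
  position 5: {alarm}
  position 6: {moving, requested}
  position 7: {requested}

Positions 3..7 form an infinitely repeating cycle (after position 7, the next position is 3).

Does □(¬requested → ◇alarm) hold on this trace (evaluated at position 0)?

¬requested → ◇alarm holds at every position 0..7, and those are all positions ever visited, so □(¬requested → ◇alarm) holds.
Positions where ¬requested holds: 1, 4, 5.
Check ◇alarm at each: 1→ok, 4→ok, 5→ok.

Holds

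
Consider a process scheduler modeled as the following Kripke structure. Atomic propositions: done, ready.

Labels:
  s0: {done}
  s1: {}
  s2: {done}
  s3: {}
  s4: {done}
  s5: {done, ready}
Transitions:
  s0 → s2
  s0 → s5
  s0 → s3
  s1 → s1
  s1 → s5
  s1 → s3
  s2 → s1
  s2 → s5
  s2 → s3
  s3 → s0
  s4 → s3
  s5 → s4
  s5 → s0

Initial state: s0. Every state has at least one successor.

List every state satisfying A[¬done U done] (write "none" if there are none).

{s0, s2, s3, s4, s5}

States satisfying ¬done: {s1, s3}.
States satisfying done: {s0, s2, s4, s5}.
States satisfying A[¬done U done]: {s0, s2, s3, s4, s5}.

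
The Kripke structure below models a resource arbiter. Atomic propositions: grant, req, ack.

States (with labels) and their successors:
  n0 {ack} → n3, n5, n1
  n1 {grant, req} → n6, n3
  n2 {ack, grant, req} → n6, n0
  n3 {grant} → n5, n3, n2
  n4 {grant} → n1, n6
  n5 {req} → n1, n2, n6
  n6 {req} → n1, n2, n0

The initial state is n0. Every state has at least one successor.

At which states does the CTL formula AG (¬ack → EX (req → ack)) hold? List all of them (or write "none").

{n0, n1, n2, n3, n5, n6}

States satisfying ¬ack → EX (req → ack): {n0, n1, n2, n3, n5, n6}.
States satisfying AG (¬ack → EX (req → ack)): {n0, n1, n2, n3, n5, n6}.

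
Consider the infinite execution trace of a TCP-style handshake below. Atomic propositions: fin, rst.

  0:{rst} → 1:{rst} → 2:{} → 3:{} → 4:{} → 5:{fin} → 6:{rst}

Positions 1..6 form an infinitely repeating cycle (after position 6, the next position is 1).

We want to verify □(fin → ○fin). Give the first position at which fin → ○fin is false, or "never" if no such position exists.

Check fin → ○fin at each position in order: 0 ✓, 1 ✓, 2 ✓, 3 ✓, 4 ✓.
At position 5 the labels are {fin} and the next position 6 has {rst}, so fin → ○fin is false there. This is the first violation.

5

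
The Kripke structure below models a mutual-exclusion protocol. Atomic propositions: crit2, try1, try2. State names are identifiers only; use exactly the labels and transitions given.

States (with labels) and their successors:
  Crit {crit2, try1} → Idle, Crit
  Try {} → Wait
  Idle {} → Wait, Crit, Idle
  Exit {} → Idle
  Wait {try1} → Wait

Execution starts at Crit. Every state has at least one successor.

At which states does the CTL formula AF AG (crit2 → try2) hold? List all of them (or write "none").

States satisfying AG (crit2 → try2): {Try, Wait}.
States satisfying AF AG (crit2 → try2): {Try, Wait}.

{Try, Wait}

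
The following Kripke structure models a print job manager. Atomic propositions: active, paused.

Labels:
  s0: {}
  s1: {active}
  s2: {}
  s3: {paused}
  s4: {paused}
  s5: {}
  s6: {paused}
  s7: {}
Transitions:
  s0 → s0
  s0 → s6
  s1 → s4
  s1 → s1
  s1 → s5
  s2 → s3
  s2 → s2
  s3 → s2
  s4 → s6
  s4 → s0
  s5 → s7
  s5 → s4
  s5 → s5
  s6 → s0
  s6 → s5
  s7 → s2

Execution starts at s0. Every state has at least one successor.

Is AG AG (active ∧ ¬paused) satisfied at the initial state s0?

Violated

States satisfying AG (active ∧ ¬paused): ∅.
States satisfying AG AG (active ∧ ¬paused): ∅.
s0 is reachable from s0 and violates AG (active ∧ ¬paused), so AG fails at s0.
s0 ∉ Sat(AG AG (active ∧ ¬paused)).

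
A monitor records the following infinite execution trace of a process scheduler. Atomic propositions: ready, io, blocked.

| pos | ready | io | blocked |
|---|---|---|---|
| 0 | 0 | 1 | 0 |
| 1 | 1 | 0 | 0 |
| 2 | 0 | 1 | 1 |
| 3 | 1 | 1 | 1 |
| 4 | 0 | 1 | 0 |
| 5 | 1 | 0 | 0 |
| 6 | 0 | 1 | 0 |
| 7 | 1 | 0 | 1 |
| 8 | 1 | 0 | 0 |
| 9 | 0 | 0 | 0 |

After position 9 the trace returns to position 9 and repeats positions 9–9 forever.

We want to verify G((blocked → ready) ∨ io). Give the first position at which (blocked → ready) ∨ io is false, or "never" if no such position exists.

(blocked → ready) ∨ io holds at every position 0..9, and those are all the positions the trace ever visits, so the invariant G((blocked → ready) ∨ io) is never violated.

never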